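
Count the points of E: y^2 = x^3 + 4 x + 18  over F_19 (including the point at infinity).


For each x in F_19, count y with y^2 = x^3 + 4 x + 18 mod 19:
  x = 1: RHS = 4, y in [2, 17]  -> 2 point(s)
  x = 3: RHS = 0, y in [0]  -> 1 point(s)
  x = 5: RHS = 11, y in [7, 12]  -> 2 point(s)
  x = 6: RHS = 11, y in [7, 12]  -> 2 point(s)
  x = 7: RHS = 9, y in [3, 16]  -> 2 point(s)
  x = 8: RHS = 11, y in [7, 12]  -> 2 point(s)
  x = 9: RHS = 4, y in [2, 17]  -> 2 point(s)
  x = 11: RHS = 6, y in [5, 14]  -> 2 point(s)
  x = 13: RHS = 6, y in [5, 14]  -> 2 point(s)
  x = 14: RHS = 6, y in [5, 14]  -> 2 point(s)
  x = 16: RHS = 17, y in [6, 13]  -> 2 point(s)
Affine points: 21. Add the point at infinity: total = 22.

#E(F_19) = 22


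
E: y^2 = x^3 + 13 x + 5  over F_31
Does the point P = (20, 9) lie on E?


Check whether y^2 = x^3 + 13 x + 5 (mod 31) for (x, y) = (20, 9).
LHS: y^2 = 9^2 mod 31 = 19
RHS: x^3 + 13 x + 5 = 20^3 + 13*20 + 5 mod 31 = 19
LHS = RHS

Yes, on the curve


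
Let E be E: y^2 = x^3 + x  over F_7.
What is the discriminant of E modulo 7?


4 a^3 + 27 b^2 = 4*1^3 + 27*0^2 = 4 + 0 = 4
Delta = -16 * (4) = -64
Delta mod 7 = 6

Delta = 6 (mod 7)


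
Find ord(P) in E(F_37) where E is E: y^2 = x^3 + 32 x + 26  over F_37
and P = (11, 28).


Compute successive multiples of P until we hit O:
  1P = (11, 28)
  2P = (36, 17)
  3P = (6, 29)
  4P = (23, 4)
  5P = (7, 1)
  6P = (16, 3)
  7P = (35, 18)
  8P = (31, 5)
  ... (continuing to 20P)
  20P = O

ord(P) = 20


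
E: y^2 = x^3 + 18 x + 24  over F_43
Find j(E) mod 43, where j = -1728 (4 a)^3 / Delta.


Delta = -16(4 a^3 + 27 b^2) mod 43 = 1
-1728 * (4 a)^3 = -1728 * (4*18)^3 mod 43 = 22
j = 22 * 1^(-1) mod 43 = 22

j = 22 (mod 43)


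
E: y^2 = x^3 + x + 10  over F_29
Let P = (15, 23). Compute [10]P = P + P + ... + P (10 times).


k = 10 = 1010_2 (binary, LSB first: 0101)
Double-and-add from P = (15, 23):
  bit 0 = 0: acc unchanged = O
  bit 1 = 1: acc = O + (5, 13) = (5, 13)
  bit 2 = 0: acc unchanged = (5, 13)
  bit 3 = 1: acc = (5, 13) + (2, 7) = (26, 3)

10P = (26, 3)


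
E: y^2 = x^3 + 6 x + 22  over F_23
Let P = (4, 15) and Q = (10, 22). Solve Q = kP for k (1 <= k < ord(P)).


Enumerate multiples of P until we hit Q = (10, 22):
  1P = (4, 15)
  2P = (21, 5)
  3P = (11, 4)
  4P = (10, 1)
  5P = (17, 0)
  6P = (10, 22)
Match found at i = 6.

k = 6


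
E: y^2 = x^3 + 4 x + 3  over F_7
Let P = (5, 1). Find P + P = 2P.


Doubling: s = (3 x1^2 + a) / (2 y1)
s = (3*5^2 + 4) / (2*1) mod 7 = 1
x3 = s^2 - 2 x1 mod 7 = 1^2 - 2*5 = 5
y3 = s (x1 - x3) - y1 mod 7 = 1 * (5 - 5) - 1 = 6

2P = (5, 6)


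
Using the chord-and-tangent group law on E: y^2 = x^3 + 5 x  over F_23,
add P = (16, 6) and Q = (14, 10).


P != Q, so use the chord formula.
s = (y2 - y1) / (x2 - x1) = (4) / (21) mod 23 = 21
x3 = s^2 - x1 - x2 mod 23 = 21^2 - 16 - 14 = 20
y3 = s (x1 - x3) - y1 mod 23 = 21 * (16 - 20) - 6 = 2

P + Q = (20, 2)


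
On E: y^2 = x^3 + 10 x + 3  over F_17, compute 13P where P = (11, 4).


k = 13 = 1101_2 (binary, LSB first: 1011)
Double-and-add from P = (11, 4):
  bit 0 = 1: acc = O + (11, 4) = (11, 4)
  bit 1 = 0: acc unchanged = (11, 4)
  bit 2 = 1: acc = (11, 4) + (10, 10) = (15, 3)
  bit 3 = 1: acc = (15, 3) + (12, 10) = (3, 3)

13P = (3, 3)


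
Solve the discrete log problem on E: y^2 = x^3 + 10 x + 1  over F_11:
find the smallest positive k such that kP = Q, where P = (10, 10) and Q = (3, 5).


Enumerate multiples of P until we hit Q = (3, 5):
  1P = (10, 10)
  2P = (3, 5)
Match found at i = 2.

k = 2


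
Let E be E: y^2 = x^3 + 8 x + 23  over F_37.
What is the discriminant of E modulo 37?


4 a^3 + 27 b^2 = 4*8^3 + 27*23^2 = 2048 + 14283 = 16331
Delta = -16 * (16331) = -261296
Delta mod 37 = 35

Delta = 35 (mod 37)


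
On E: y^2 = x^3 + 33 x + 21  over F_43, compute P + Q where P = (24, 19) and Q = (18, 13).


P != Q, so use the chord formula.
s = (y2 - y1) / (x2 - x1) = (37) / (37) mod 43 = 1
x3 = s^2 - x1 - x2 mod 43 = 1^2 - 24 - 18 = 2
y3 = s (x1 - x3) - y1 mod 43 = 1 * (24 - 2) - 19 = 3

P + Q = (2, 3)


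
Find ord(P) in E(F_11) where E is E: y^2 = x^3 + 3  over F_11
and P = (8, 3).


Compute successive multiples of P until we hit O:
  1P = (8, 3)
  2P = (7, 7)
  3P = (1, 2)
  4P = (0, 6)
  5P = (4, 1)
  6P = (2, 0)
  7P = (4, 10)
  8P = (0, 5)
  ... (continuing to 12P)
  12P = O

ord(P) = 12


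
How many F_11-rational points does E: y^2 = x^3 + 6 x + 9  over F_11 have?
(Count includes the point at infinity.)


For each x in F_11, count y with y^2 = x^3 + 6 x + 9 mod 11:
  x = 0: RHS = 9, y in [3, 8]  -> 2 point(s)
  x = 1: RHS = 5, y in [4, 7]  -> 2 point(s)
  x = 4: RHS = 9, y in [3, 8]  -> 2 point(s)
  x = 7: RHS = 9, y in [3, 8]  -> 2 point(s)
  x = 9: RHS = 0, y in [0]  -> 1 point(s)
Affine points: 9. Add the point at infinity: total = 10.

#E(F_11) = 10


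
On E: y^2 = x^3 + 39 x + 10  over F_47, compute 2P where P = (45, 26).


Doubling: s = (3 x1^2 + a) / (2 y1)
s = (3*45^2 + 39) / (2*26) mod 47 = 29
x3 = s^2 - 2 x1 mod 47 = 29^2 - 2*45 = 46
y3 = s (x1 - x3) - y1 mod 47 = 29 * (45 - 46) - 26 = 39

2P = (46, 39)


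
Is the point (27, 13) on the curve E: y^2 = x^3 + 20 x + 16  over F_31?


Check whether y^2 = x^3 + 20 x + 16 (mod 31) for (x, y) = (27, 13).
LHS: y^2 = 13^2 mod 31 = 14
RHS: x^3 + 20 x + 16 = 27^3 + 20*27 + 16 mod 31 = 27
LHS != RHS

No, not on the curve


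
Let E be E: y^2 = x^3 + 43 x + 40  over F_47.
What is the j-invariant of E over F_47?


Delta = -16(4 a^3 + 27 b^2) mod 47 = 36
-1728 * (4 a)^3 = -1728 * (4*43)^3 mod 47 = 17
j = 17 * 36^(-1) mod 47 = 7

j = 7 (mod 47)


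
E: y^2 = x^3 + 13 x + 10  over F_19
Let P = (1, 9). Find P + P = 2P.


Doubling: s = (3 x1^2 + a) / (2 y1)
s = (3*1^2 + 13) / (2*9) mod 19 = 3
x3 = s^2 - 2 x1 mod 19 = 3^2 - 2*1 = 7
y3 = s (x1 - x3) - y1 mod 19 = 3 * (1 - 7) - 9 = 11

2P = (7, 11)


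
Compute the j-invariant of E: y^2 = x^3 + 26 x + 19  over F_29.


Delta = -16(4 a^3 + 27 b^2) mod 29 = 27
-1728 * (4 a)^3 = -1728 * (4*26)^3 mod 29 = 28
j = 28 * 27^(-1) mod 29 = 15

j = 15 (mod 29)


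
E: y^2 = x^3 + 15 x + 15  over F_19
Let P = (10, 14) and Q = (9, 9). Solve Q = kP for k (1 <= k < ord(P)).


Enumerate multiples of P until we hit Q = (9, 9):
  1P = (10, 14)
  2P = (8, 18)
  3P = (5, 14)
  4P = (4, 5)
  5P = (12, 2)
  6P = (14, 10)
  7P = (15, 10)
  8P = (3, 7)
  9P = (7, 8)
  10P = (6, 13)
  11P = (9, 10)
  12P = (16, 0)
  13P = (9, 9)
Match found at i = 13.

k = 13


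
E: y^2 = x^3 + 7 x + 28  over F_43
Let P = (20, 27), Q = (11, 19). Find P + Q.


P != Q, so use the chord formula.
s = (y2 - y1) / (x2 - x1) = (35) / (34) mod 43 = 20
x3 = s^2 - x1 - x2 mod 43 = 20^2 - 20 - 11 = 25
y3 = s (x1 - x3) - y1 mod 43 = 20 * (20 - 25) - 27 = 2

P + Q = (25, 2)


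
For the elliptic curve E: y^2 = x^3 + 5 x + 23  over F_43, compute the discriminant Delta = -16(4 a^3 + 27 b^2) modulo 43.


4 a^3 + 27 b^2 = 4*5^3 + 27*23^2 = 500 + 14283 = 14783
Delta = -16 * (14783) = -236528
Delta mod 43 = 15

Delta = 15 (mod 43)


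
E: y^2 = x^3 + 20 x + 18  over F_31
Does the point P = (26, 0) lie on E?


Check whether y^2 = x^3 + 20 x + 18 (mod 31) for (x, y) = (26, 0).
LHS: y^2 = 0^2 mod 31 = 0
RHS: x^3 + 20 x + 18 = 26^3 + 20*26 + 18 mod 31 = 10
LHS != RHS

No, not on the curve


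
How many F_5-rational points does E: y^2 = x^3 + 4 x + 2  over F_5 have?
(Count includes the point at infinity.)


For each x in F_5, count y with y^2 = x^3 + 4 x + 2 mod 5:
  x = 3: RHS = 1, y in [1, 4]  -> 2 point(s)
Affine points: 2. Add the point at infinity: total = 3.

#E(F_5) = 3


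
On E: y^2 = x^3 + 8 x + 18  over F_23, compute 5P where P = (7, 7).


k = 5 = 101_2 (binary, LSB first: 101)
Double-and-add from P = (7, 7):
  bit 0 = 1: acc = O + (7, 7) = (7, 7)
  bit 1 = 0: acc unchanged = (7, 7)
  bit 2 = 1: acc = (7, 7) + (3, 0) = (6, 12)

5P = (6, 12)


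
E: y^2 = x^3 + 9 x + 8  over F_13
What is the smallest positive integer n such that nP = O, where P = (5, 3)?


Compute successive multiples of P until we hit O:
  1P = (5, 3)
  2P = (4, 11)
  3P = (3, 7)
  4P = (9, 5)
  5P = (9, 8)
  6P = (3, 6)
  7P = (4, 2)
  8P = (5, 10)
  ... (continuing to 9P)
  9P = O

ord(P) = 9


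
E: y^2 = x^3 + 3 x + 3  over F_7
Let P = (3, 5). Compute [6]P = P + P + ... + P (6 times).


k = 6 = 110_2 (binary, LSB first: 011)
Double-and-add from P = (3, 5):
  bit 0 = 0: acc unchanged = O
  bit 1 = 1: acc = O + (3, 2) = (3, 2)
  bit 2 = 1: acc = (3, 2) + (3, 5) = O

6P = O


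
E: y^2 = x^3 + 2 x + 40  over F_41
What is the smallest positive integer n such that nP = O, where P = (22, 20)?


Compute successive multiples of P until we hit O:
  1P = (22, 20)
  2P = (30, 9)
  3P = (21, 35)
  4P = (18, 2)
  5P = (11, 9)
  6P = (9, 34)
  7P = (0, 32)
  8P = (1, 17)
  ... (continuing to 39P)
  39P = O

ord(P) = 39


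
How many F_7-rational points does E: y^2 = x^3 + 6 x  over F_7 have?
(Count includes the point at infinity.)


For each x in F_7, count y with y^2 = x^3 + 6 x + 0 mod 7:
  x = 0: RHS = 0, y in [0]  -> 1 point(s)
  x = 1: RHS = 0, y in [0]  -> 1 point(s)
  x = 4: RHS = 4, y in [2, 5]  -> 2 point(s)
  x = 5: RHS = 1, y in [1, 6]  -> 2 point(s)
  x = 6: RHS = 0, y in [0]  -> 1 point(s)
Affine points: 7. Add the point at infinity: total = 8.

#E(F_7) = 8


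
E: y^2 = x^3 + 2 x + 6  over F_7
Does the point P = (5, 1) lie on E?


Check whether y^2 = x^3 + 2 x + 6 (mod 7) for (x, y) = (5, 1).
LHS: y^2 = 1^2 mod 7 = 1
RHS: x^3 + 2 x + 6 = 5^3 + 2*5 + 6 mod 7 = 1
LHS = RHS

Yes, on the curve


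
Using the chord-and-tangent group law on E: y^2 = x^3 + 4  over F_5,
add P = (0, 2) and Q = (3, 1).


P != Q, so use the chord formula.
s = (y2 - y1) / (x2 - x1) = (4) / (3) mod 5 = 3
x3 = s^2 - x1 - x2 mod 5 = 3^2 - 0 - 3 = 1
y3 = s (x1 - x3) - y1 mod 5 = 3 * (0 - 1) - 2 = 0

P + Q = (1, 0)


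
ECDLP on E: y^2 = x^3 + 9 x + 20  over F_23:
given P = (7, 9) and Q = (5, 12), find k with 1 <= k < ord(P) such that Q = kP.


Enumerate multiples of P until we hit Q = (5, 12):
  1P = (7, 9)
  2P = (10, 11)
  3P = (9, 5)
  4P = (11, 22)
  5P = (17, 16)
  6P = (8, 11)
  7P = (12, 4)
  8P = (5, 12)
Match found at i = 8.

k = 8


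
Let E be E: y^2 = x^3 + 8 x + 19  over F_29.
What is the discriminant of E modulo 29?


4 a^3 + 27 b^2 = 4*8^3 + 27*19^2 = 2048 + 9747 = 11795
Delta = -16 * (11795) = -188720
Delta mod 29 = 12

Delta = 12 (mod 29)


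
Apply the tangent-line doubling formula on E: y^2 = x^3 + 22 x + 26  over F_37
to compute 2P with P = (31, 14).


Doubling: s = (3 x1^2 + a) / (2 y1)
s = (3*31^2 + 22) / (2*14) mod 37 = 2
x3 = s^2 - 2 x1 mod 37 = 2^2 - 2*31 = 16
y3 = s (x1 - x3) - y1 mod 37 = 2 * (31 - 16) - 14 = 16

2P = (16, 16)


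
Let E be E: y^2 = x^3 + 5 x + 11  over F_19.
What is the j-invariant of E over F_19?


Delta = -16(4 a^3 + 27 b^2) mod 19 = 15
-1728 * (4 a)^3 = -1728 * (4*5)^3 mod 19 = 1
j = 1 * 15^(-1) mod 19 = 14

j = 14 (mod 19)


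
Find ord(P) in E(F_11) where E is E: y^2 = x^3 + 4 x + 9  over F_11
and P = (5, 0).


Compute successive multiples of P until we hit O:
  1P = (5, 0)
  2P = O

ord(P) = 2


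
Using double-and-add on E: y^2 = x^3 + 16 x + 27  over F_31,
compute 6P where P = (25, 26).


k = 6 = 110_2 (binary, LSB first: 011)
Double-and-add from P = (25, 26):
  bit 0 = 0: acc unchanged = O
  bit 1 = 1: acc = O + (12, 5) = (12, 5)
  bit 2 = 1: acc = (12, 5) + (4, 0) = (12, 26)

6P = (12, 26)


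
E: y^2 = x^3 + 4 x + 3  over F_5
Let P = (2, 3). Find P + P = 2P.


Doubling: s = (3 x1^2 + a) / (2 y1)
s = (3*2^2 + 4) / (2*3) mod 5 = 1
x3 = s^2 - 2 x1 mod 5 = 1^2 - 2*2 = 2
y3 = s (x1 - x3) - y1 mod 5 = 1 * (2 - 2) - 3 = 2

2P = (2, 2)


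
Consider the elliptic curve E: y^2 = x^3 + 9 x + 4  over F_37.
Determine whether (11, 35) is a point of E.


Check whether y^2 = x^3 + 9 x + 4 (mod 37) for (x, y) = (11, 35).
LHS: y^2 = 35^2 mod 37 = 4
RHS: x^3 + 9 x + 4 = 11^3 + 9*11 + 4 mod 37 = 28
LHS != RHS

No, not on the curve


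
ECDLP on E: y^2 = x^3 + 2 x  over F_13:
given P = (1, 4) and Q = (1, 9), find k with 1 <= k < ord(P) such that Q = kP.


Enumerate multiples of P until we hit Q = (1, 9):
  1P = (1, 4)
  2P = (12, 7)
  3P = (12, 6)
  4P = (1, 9)
Match found at i = 4.

k = 4


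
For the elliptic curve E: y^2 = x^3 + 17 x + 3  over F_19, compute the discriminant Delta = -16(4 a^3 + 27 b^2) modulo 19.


4 a^3 + 27 b^2 = 4*17^3 + 27*3^2 = 19652 + 243 = 19895
Delta = -16 * (19895) = -318320
Delta mod 19 = 6

Delta = 6 (mod 19)


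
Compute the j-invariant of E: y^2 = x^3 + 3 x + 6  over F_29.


Delta = -16(4 a^3 + 27 b^2) mod 29 = 4
-1728 * (4 a)^3 = -1728 * (4*3)^3 mod 29 = 1
j = 1 * 4^(-1) mod 29 = 22

j = 22 (mod 29)


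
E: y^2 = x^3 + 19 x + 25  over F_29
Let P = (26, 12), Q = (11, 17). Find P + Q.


P != Q, so use the chord formula.
s = (y2 - y1) / (x2 - x1) = (5) / (14) mod 29 = 19
x3 = s^2 - x1 - x2 mod 29 = 19^2 - 26 - 11 = 5
y3 = s (x1 - x3) - y1 mod 29 = 19 * (26 - 5) - 12 = 10

P + Q = (5, 10)


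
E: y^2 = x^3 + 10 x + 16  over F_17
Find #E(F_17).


For each x in F_17, count y with y^2 = x^3 + 10 x + 16 mod 17:
  x = 0: RHS = 16, y in [4, 13]  -> 2 point(s)
  x = 4: RHS = 1, y in [1, 16]  -> 2 point(s)
  x = 5: RHS = 4, y in [2, 15]  -> 2 point(s)
  x = 7: RHS = 4, y in [2, 15]  -> 2 point(s)
  x = 8: RHS = 13, y in [8, 9]  -> 2 point(s)
  x = 9: RHS = 2, y in [6, 11]  -> 2 point(s)
Affine points: 12. Add the point at infinity: total = 13.

#E(F_17) = 13


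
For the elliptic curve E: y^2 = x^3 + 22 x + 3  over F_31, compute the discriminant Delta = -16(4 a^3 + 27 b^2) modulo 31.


4 a^3 + 27 b^2 = 4*22^3 + 27*3^2 = 42592 + 243 = 42835
Delta = -16 * (42835) = -685360
Delta mod 31 = 19

Delta = 19 (mod 31)


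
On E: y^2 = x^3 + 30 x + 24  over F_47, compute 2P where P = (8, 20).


Doubling: s = (3 x1^2 + a) / (2 y1)
s = (3*8^2 + 30) / (2*20) mod 47 = 22
x3 = s^2 - 2 x1 mod 47 = 22^2 - 2*8 = 45
y3 = s (x1 - x3) - y1 mod 47 = 22 * (8 - 45) - 20 = 12

2P = (45, 12)


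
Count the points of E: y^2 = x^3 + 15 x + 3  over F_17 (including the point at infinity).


For each x in F_17, count y with y^2 = x^3 + 15 x + 3 mod 17:
  x = 1: RHS = 2, y in [6, 11]  -> 2 point(s)
  x = 4: RHS = 8, y in [5, 12]  -> 2 point(s)
  x = 5: RHS = 16, y in [4, 13]  -> 2 point(s)
  x = 7: RHS = 9, y in [3, 14]  -> 2 point(s)
  x = 9: RHS = 0, y in [0]  -> 1 point(s)
  x = 13: RHS = 15, y in [7, 10]  -> 2 point(s)
  x = 14: RHS = 16, y in [4, 13]  -> 2 point(s)
  x = 15: RHS = 16, y in [4, 13]  -> 2 point(s)
  x = 16: RHS = 4, y in [2, 15]  -> 2 point(s)
Affine points: 17. Add the point at infinity: total = 18.

#E(F_17) = 18


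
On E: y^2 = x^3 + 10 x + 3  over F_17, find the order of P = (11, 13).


Compute successive multiples of P until we hit O:
  1P = (11, 13)
  2P = (16, 14)
  3P = (5, 12)
  4P = (10, 7)
  5P = (15, 14)
  6P = (7, 5)
  7P = (3, 3)
  8P = (12, 7)
  ... (continuing to 20P)
  20P = O

ord(P) = 20


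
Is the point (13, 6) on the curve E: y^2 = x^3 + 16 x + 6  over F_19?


Check whether y^2 = x^3 + 16 x + 6 (mod 19) for (x, y) = (13, 6).
LHS: y^2 = 6^2 mod 19 = 17
RHS: x^3 + 16 x + 6 = 13^3 + 16*13 + 6 mod 19 = 17
LHS = RHS

Yes, on the curve


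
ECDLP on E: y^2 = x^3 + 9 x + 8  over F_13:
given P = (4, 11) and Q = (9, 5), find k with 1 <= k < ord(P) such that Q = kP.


Enumerate multiples of P until we hit Q = (9, 5):
  1P = (4, 11)
  2P = (9, 5)
Match found at i = 2.

k = 2


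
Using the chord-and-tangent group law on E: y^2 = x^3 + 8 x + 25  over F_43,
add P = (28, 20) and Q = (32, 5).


P != Q, so use the chord formula.
s = (y2 - y1) / (x2 - x1) = (28) / (4) mod 43 = 7
x3 = s^2 - x1 - x2 mod 43 = 7^2 - 28 - 32 = 32
y3 = s (x1 - x3) - y1 mod 43 = 7 * (28 - 32) - 20 = 38

P + Q = (32, 38)


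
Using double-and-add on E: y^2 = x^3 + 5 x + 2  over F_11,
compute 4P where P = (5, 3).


k = 4 = 100_2 (binary, LSB first: 001)
Double-and-add from P = (5, 3):
  bit 0 = 0: acc unchanged = O
  bit 1 = 0: acc unchanged = O
  bit 2 = 1: acc = O + (8, 2) = (8, 2)

4P = (8, 2)


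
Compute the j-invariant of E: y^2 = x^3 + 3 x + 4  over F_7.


Delta = -16(4 a^3 + 27 b^2) mod 7 = 5
-1728 * (4 a)^3 = -1728 * (4*3)^3 mod 7 = 6
j = 6 * 5^(-1) mod 7 = 4

j = 4 (mod 7)


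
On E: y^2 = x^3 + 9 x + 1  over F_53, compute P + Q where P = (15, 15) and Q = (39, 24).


P != Q, so use the chord formula.
s = (y2 - y1) / (x2 - x1) = (9) / (24) mod 53 = 7
x3 = s^2 - x1 - x2 mod 53 = 7^2 - 15 - 39 = 48
y3 = s (x1 - x3) - y1 mod 53 = 7 * (15 - 48) - 15 = 19

P + Q = (48, 19)


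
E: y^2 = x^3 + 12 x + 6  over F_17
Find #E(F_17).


For each x in F_17, count y with y^2 = x^3 + 12 x + 6 mod 17:
  x = 1: RHS = 2, y in [6, 11]  -> 2 point(s)
  x = 2: RHS = 4, y in [2, 15]  -> 2 point(s)
  x = 3: RHS = 1, y in [1, 16]  -> 2 point(s)
  x = 4: RHS = 16, y in [4, 13]  -> 2 point(s)
  x = 5: RHS = 4, y in [2, 15]  -> 2 point(s)
  x = 7: RHS = 8, y in [5, 12]  -> 2 point(s)
  x = 8: RHS = 2, y in [6, 11]  -> 2 point(s)
  x = 10: RHS = 4, y in [2, 15]  -> 2 point(s)
  x = 12: RHS = 8, y in [5, 12]  -> 2 point(s)
  x = 13: RHS = 13, y in [8, 9]  -> 2 point(s)
  x = 15: RHS = 8, y in [5, 12]  -> 2 point(s)
Affine points: 22. Add the point at infinity: total = 23.

#E(F_17) = 23


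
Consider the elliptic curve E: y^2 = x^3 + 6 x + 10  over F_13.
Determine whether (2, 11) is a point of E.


Check whether y^2 = x^3 + 6 x + 10 (mod 13) for (x, y) = (2, 11).
LHS: y^2 = 11^2 mod 13 = 4
RHS: x^3 + 6 x + 10 = 2^3 + 6*2 + 10 mod 13 = 4
LHS = RHS

Yes, on the curve


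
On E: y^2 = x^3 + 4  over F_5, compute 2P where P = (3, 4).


Doubling: s = (3 x1^2 + a) / (2 y1)
s = (3*3^2 + 0) / (2*4) mod 5 = 4
x3 = s^2 - 2 x1 mod 5 = 4^2 - 2*3 = 0
y3 = s (x1 - x3) - y1 mod 5 = 4 * (3 - 0) - 4 = 3

2P = (0, 3)


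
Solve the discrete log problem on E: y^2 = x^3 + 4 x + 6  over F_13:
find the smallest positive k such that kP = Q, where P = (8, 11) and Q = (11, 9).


Enumerate multiples of P until we hit Q = (11, 9):
  1P = (8, 11)
  2P = (6, 8)
  3P = (11, 4)
  4P = (11, 9)
Match found at i = 4.

k = 4


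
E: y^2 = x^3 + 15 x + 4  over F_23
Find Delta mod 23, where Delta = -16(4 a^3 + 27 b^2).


4 a^3 + 27 b^2 = 4*15^3 + 27*4^2 = 13500 + 432 = 13932
Delta = -16 * (13932) = -222912
Delta mod 23 = 4

Delta = 4 (mod 23)


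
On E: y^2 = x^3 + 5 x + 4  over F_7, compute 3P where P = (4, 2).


k = 3 = 11_2 (binary, LSB first: 11)
Double-and-add from P = (4, 2):
  bit 0 = 1: acc = O + (4, 2) = (4, 2)
  bit 1 = 1: acc = (4, 2) + (0, 2) = (3, 5)

3P = (3, 5)


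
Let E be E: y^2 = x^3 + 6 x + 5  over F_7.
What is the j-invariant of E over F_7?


Delta = -16(4 a^3 + 27 b^2) mod 7 = 2
-1728 * (4 a)^3 = -1728 * (4*6)^3 mod 7 = 6
j = 6 * 2^(-1) mod 7 = 3

j = 3 (mod 7)


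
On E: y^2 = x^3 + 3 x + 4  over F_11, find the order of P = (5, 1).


Compute successive multiples of P until we hit O:
  1P = (5, 1)
  2P = (4, 5)
  3P = (7, 7)
  4P = (8, 1)
  5P = (9, 10)
  6P = (0, 2)
  7P = (10, 0)
  8P = (0, 9)
  ... (continuing to 14P)
  14P = O

ord(P) = 14


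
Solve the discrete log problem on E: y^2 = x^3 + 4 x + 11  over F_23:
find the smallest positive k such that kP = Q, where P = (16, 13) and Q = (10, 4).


Enumerate multiples of P until we hit Q = (10, 4):
  1P = (16, 13)
  2P = (20, 8)
  3P = (13, 12)
  4P = (12, 19)
  5P = (3, 2)
  6P = (22, 12)
  7P = (1, 19)
  8P = (8, 16)
  9P = (11, 11)
  10P = (21, 8)
  11P = (10, 4)
Match found at i = 11.

k = 11


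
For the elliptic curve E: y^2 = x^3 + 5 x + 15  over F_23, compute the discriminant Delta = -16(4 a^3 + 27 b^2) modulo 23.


4 a^3 + 27 b^2 = 4*5^3 + 27*15^2 = 500 + 6075 = 6575
Delta = -16 * (6575) = -105200
Delta mod 23 = 2

Delta = 2 (mod 23)


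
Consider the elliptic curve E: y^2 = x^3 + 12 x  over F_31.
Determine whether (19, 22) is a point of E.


Check whether y^2 = x^3 + 12 x + 0 (mod 31) for (x, y) = (19, 22).
LHS: y^2 = 22^2 mod 31 = 19
RHS: x^3 + 12 x + 0 = 19^3 + 12*19 + 0 mod 31 = 19
LHS = RHS

Yes, on the curve


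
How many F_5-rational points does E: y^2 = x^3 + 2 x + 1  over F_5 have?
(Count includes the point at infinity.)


For each x in F_5, count y with y^2 = x^3 + 2 x + 1 mod 5:
  x = 0: RHS = 1, y in [1, 4]  -> 2 point(s)
  x = 1: RHS = 4, y in [2, 3]  -> 2 point(s)
  x = 3: RHS = 4, y in [2, 3]  -> 2 point(s)
Affine points: 6. Add the point at infinity: total = 7.

#E(F_5) = 7


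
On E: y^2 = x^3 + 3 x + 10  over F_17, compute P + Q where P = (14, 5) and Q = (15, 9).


P != Q, so use the chord formula.
s = (y2 - y1) / (x2 - x1) = (4) / (1) mod 17 = 4
x3 = s^2 - x1 - x2 mod 17 = 4^2 - 14 - 15 = 4
y3 = s (x1 - x3) - y1 mod 17 = 4 * (14 - 4) - 5 = 1

P + Q = (4, 1)


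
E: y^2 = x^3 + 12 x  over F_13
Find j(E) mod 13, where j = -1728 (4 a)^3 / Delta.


Delta = -16(4 a^3 + 27 b^2) mod 13 = 12
-1728 * (4 a)^3 = -1728 * (4*12)^3 mod 13 = 1
j = 1 * 12^(-1) mod 13 = 12

j = 12 (mod 13)


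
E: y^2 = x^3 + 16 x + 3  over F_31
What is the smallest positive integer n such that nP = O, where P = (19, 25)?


Compute successive multiples of P until we hit O:
  1P = (19, 25)
  2P = (9, 15)
  3P = (4, 21)
  4P = (10, 27)
  5P = (12, 1)
  6P = (1, 19)
  7P = (18, 27)
  8P = (29, 26)
  ... (continuing to 25P)
  25P = O

ord(P) = 25


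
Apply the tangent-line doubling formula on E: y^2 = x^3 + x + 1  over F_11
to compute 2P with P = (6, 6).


Doubling: s = (3 x1^2 + a) / (2 y1)
s = (3*6^2 + 1) / (2*6) mod 11 = 10
x3 = s^2 - 2 x1 mod 11 = 10^2 - 2*6 = 0
y3 = s (x1 - x3) - y1 mod 11 = 10 * (6 - 0) - 6 = 10

2P = (0, 10)


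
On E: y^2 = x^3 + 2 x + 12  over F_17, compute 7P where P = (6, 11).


k = 7 = 111_2 (binary, LSB first: 111)
Double-and-add from P = (6, 11):
  bit 0 = 1: acc = O + (6, 11) = (6, 11)
  bit 1 = 1: acc = (6, 11) + (13, 5) = (14, 8)
  bit 2 = 1: acc = (14, 8) + (16, 14) = (13, 12)

7P = (13, 12)


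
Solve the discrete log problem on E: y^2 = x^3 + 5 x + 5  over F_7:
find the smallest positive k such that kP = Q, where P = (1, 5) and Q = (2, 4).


Enumerate multiples of P until we hit Q = (2, 4):
  1P = (1, 5)
  2P = (2, 4)
Match found at i = 2.

k = 2


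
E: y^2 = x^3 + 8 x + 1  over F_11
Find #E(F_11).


For each x in F_11, count y with y^2 = x^3 + 8 x + 1 mod 11:
  x = 0: RHS = 1, y in [1, 10]  -> 2 point(s)
  x = 2: RHS = 3, y in [5, 6]  -> 2 point(s)
  x = 4: RHS = 9, y in [3, 8]  -> 2 point(s)
  x = 5: RHS = 1, y in [1, 10]  -> 2 point(s)
  x = 6: RHS = 1, y in [1, 10]  -> 2 point(s)
  x = 7: RHS = 4, y in [2, 9]  -> 2 point(s)
  x = 8: RHS = 5, y in [4, 7]  -> 2 point(s)
  x = 10: RHS = 3, y in [5, 6]  -> 2 point(s)
Affine points: 16. Add the point at infinity: total = 17.

#E(F_11) = 17


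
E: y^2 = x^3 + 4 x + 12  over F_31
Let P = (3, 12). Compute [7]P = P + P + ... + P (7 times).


k = 7 = 111_2 (binary, LSB first: 111)
Double-and-add from P = (3, 12):
  bit 0 = 1: acc = O + (3, 12) = (3, 12)
  bit 1 = 1: acc = (3, 12) + (25, 19) = (17, 23)
  bit 2 = 1: acc = (17, 23) + (20, 30) = (27, 26)

7P = (27, 26)


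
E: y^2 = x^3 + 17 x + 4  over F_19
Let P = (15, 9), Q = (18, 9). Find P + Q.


P != Q, so use the chord formula.
s = (y2 - y1) / (x2 - x1) = (0) / (3) mod 19 = 0
x3 = s^2 - x1 - x2 mod 19 = 0^2 - 15 - 18 = 5
y3 = s (x1 - x3) - y1 mod 19 = 0 * (15 - 5) - 9 = 10

P + Q = (5, 10)


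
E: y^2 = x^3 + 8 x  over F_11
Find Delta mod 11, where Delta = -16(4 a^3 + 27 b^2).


4 a^3 + 27 b^2 = 4*8^3 + 27*0^2 = 2048 + 0 = 2048
Delta = -16 * (2048) = -32768
Delta mod 11 = 1

Delta = 1 (mod 11)


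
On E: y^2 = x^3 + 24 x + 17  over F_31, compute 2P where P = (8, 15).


Doubling: s = (3 x1^2 + a) / (2 y1)
s = (3*8^2 + 24) / (2*15) mod 31 = 1
x3 = s^2 - 2 x1 mod 31 = 1^2 - 2*8 = 16
y3 = s (x1 - x3) - y1 mod 31 = 1 * (8 - 16) - 15 = 8

2P = (16, 8)


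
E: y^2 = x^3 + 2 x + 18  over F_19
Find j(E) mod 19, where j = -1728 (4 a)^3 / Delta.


Delta = -16(4 a^3 + 27 b^2) mod 19 = 6
-1728 * (4 a)^3 = -1728 * (4*2)^3 mod 19 = 18
j = 18 * 6^(-1) mod 19 = 3

j = 3 (mod 19)


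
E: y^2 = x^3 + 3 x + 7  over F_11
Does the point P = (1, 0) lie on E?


Check whether y^2 = x^3 + 3 x + 7 (mod 11) for (x, y) = (1, 0).
LHS: y^2 = 0^2 mod 11 = 0
RHS: x^3 + 3 x + 7 = 1^3 + 3*1 + 7 mod 11 = 0
LHS = RHS

Yes, on the curve


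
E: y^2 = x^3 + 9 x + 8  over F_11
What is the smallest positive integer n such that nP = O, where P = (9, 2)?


Compute successive multiples of P until we hit O:
  1P = (9, 2)
  2P = (2, 10)
  3P = (4, 8)
  4P = (10, 8)
  5P = (6, 5)
  6P = (8, 8)
  7P = (8, 3)
  8P = (6, 6)
  ... (continuing to 13P)
  13P = O

ord(P) = 13


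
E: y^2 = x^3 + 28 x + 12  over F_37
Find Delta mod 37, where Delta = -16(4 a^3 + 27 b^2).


4 a^3 + 27 b^2 = 4*28^3 + 27*12^2 = 87808 + 3888 = 91696
Delta = -16 * (91696) = -1467136
Delta mod 37 = 25

Delta = 25 (mod 37)


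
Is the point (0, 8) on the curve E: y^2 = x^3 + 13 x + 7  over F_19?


Check whether y^2 = x^3 + 13 x + 7 (mod 19) for (x, y) = (0, 8).
LHS: y^2 = 8^2 mod 19 = 7
RHS: x^3 + 13 x + 7 = 0^3 + 13*0 + 7 mod 19 = 7
LHS = RHS

Yes, on the curve


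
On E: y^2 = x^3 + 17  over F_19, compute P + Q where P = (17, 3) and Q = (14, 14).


P != Q, so use the chord formula.
s = (y2 - y1) / (x2 - x1) = (11) / (16) mod 19 = 9
x3 = s^2 - x1 - x2 mod 19 = 9^2 - 17 - 14 = 12
y3 = s (x1 - x3) - y1 mod 19 = 9 * (17 - 12) - 3 = 4

P + Q = (12, 4)


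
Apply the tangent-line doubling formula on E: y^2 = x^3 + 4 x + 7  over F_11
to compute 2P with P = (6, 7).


Doubling: s = (3 x1^2 + a) / (2 y1)
s = (3*6^2 + 4) / (2*7) mod 11 = 8
x3 = s^2 - 2 x1 mod 11 = 8^2 - 2*6 = 8
y3 = s (x1 - x3) - y1 mod 11 = 8 * (6 - 8) - 7 = 10

2P = (8, 10)


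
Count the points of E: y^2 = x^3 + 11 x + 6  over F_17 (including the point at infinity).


For each x in F_17, count y with y^2 = x^3 + 11 x + 6 mod 17:
  x = 1: RHS = 1, y in [1, 16]  -> 2 point(s)
  x = 2: RHS = 2, y in [6, 11]  -> 2 point(s)
  x = 3: RHS = 15, y in [7, 10]  -> 2 point(s)
  x = 5: RHS = 16, y in [4, 13]  -> 2 point(s)
  x = 6: RHS = 16, y in [4, 13]  -> 2 point(s)
  x = 7: RHS = 1, y in [1, 16]  -> 2 point(s)
  x = 9: RHS = 1, y in [1, 16]  -> 2 point(s)
  x = 11: RHS = 13, y in [8, 9]  -> 2 point(s)
  x = 12: RHS = 13, y in [8, 9]  -> 2 point(s)
  x = 13: RHS = 0, y in [0]  -> 1 point(s)
Affine points: 19. Add the point at infinity: total = 20.

#E(F_17) = 20


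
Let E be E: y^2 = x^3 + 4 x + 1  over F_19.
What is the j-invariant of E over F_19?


Delta = -16(4 a^3 + 27 b^2) mod 19 = 13
-1728 * (4 a)^3 = -1728 * (4*4)^3 mod 19 = 11
j = 11 * 13^(-1) mod 19 = 14

j = 14 (mod 19)


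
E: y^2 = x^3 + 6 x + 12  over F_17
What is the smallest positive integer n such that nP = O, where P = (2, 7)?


Compute successive multiples of P until we hit O:
  1P = (2, 7)
  2P = (15, 3)
  3P = (1, 11)
  4P = (13, 3)
  5P = (10, 16)
  6P = (6, 14)
  7P = (11, 7)
  8P = (4, 10)
  ... (continuing to 21P)
  21P = O

ord(P) = 21


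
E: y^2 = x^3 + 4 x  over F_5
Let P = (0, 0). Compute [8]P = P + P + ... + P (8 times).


k = 8 = 1000_2 (binary, LSB first: 0001)
Double-and-add from P = (0, 0):
  bit 0 = 0: acc unchanged = O
  bit 1 = 0: acc unchanged = O
  bit 2 = 0: acc unchanged = O
  bit 3 = 1: acc = O + O = O

8P = O


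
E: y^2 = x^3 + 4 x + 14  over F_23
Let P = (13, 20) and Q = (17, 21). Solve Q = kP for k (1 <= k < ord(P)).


Enumerate multiples of P until we hit Q = (17, 21):
  1P = (13, 20)
  2P = (6, 1)
  3P = (17, 2)
  4P = (19, 7)
  5P = (4, 18)
  6P = (14, 13)
  7P = (22, 20)
  8P = (11, 3)
  9P = (8, 11)
  10P = (8, 12)
  11P = (11, 20)
  12P = (22, 3)
  13P = (14, 10)
  14P = (4, 5)
  15P = (19, 16)
  16P = (17, 21)
Match found at i = 16.

k = 16


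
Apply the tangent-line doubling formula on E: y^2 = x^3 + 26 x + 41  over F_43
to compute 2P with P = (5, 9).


Doubling: s = (3 x1^2 + a) / (2 y1)
s = (3*5^2 + 26) / (2*9) mod 43 = 8
x3 = s^2 - 2 x1 mod 43 = 8^2 - 2*5 = 11
y3 = s (x1 - x3) - y1 mod 43 = 8 * (5 - 11) - 9 = 29

2P = (11, 29)


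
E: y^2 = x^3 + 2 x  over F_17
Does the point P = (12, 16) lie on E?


Check whether y^2 = x^3 + 2 x + 0 (mod 17) for (x, y) = (12, 16).
LHS: y^2 = 16^2 mod 17 = 1
RHS: x^3 + 2 x + 0 = 12^3 + 2*12 + 0 mod 17 = 1
LHS = RHS

Yes, on the curve


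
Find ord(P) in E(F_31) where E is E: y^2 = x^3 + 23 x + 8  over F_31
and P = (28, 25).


Compute successive multiples of P until we hit O:
  1P = (28, 25)
  2P = (7, 27)
  3P = (1, 30)
  4P = (21, 7)
  5P = (0, 16)
  6P = (12, 20)
  7P = (29, 27)
  8P = (9, 13)
  ... (continuing to 20P)
  20P = O

ord(P) = 20


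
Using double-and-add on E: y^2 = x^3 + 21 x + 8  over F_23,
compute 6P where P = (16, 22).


k = 6 = 110_2 (binary, LSB first: 011)
Double-and-add from P = (16, 22):
  bit 0 = 0: acc unchanged = O
  bit 1 = 1: acc = O + (9, 11) = (9, 11)
  bit 2 = 1: acc = (9, 11) + (11, 11) = (3, 12)

6P = (3, 12)


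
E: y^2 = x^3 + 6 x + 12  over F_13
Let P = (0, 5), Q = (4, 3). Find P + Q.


P != Q, so use the chord formula.
s = (y2 - y1) / (x2 - x1) = (11) / (4) mod 13 = 6
x3 = s^2 - x1 - x2 mod 13 = 6^2 - 0 - 4 = 6
y3 = s (x1 - x3) - y1 mod 13 = 6 * (0 - 6) - 5 = 11

P + Q = (6, 11)


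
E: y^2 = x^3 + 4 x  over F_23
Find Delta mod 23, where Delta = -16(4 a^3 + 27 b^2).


4 a^3 + 27 b^2 = 4*4^3 + 27*0^2 = 256 + 0 = 256
Delta = -16 * (256) = -4096
Delta mod 23 = 21

Delta = 21 (mod 23)


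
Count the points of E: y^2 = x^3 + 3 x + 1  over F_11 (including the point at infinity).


For each x in F_11, count y with y^2 = x^3 + 3 x + 1 mod 11:
  x = 0: RHS = 1, y in [1, 10]  -> 2 point(s)
  x = 1: RHS = 5, y in [4, 7]  -> 2 point(s)
  x = 2: RHS = 4, y in [2, 9]  -> 2 point(s)
  x = 3: RHS = 4, y in [2, 9]  -> 2 point(s)
  x = 4: RHS = 0, y in [0]  -> 1 point(s)
  x = 5: RHS = 9, y in [3, 8]  -> 2 point(s)
  x = 6: RHS = 4, y in [2, 9]  -> 2 point(s)
  x = 8: RHS = 9, y in [3, 8]  -> 2 point(s)
  x = 9: RHS = 9, y in [3, 8]  -> 2 point(s)
Affine points: 17. Add the point at infinity: total = 18.

#E(F_11) = 18


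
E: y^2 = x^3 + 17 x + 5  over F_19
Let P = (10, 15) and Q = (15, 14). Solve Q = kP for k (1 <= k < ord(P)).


Enumerate multiples of P until we hit Q = (15, 14):
  1P = (10, 15)
  2P = (15, 5)
  3P = (17, 18)
  4P = (17, 1)
  5P = (15, 14)
Match found at i = 5.

k = 5


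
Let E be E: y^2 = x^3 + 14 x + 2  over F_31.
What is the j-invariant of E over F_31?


Delta = -16(4 a^3 + 27 b^2) mod 31 = 7
-1728 * (4 a)^3 = -1728 * (4*14)^3 mod 31 = 8
j = 8 * 7^(-1) mod 31 = 10

j = 10 (mod 31)


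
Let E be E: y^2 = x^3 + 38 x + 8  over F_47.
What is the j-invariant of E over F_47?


Delta = -16(4 a^3 + 27 b^2) mod 47 = 20
-1728 * (4 a)^3 = -1728 * (4*38)^3 mod 47 = 24
j = 24 * 20^(-1) mod 47 = 20

j = 20 (mod 47)


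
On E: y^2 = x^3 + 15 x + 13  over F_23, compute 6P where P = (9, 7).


k = 6 = 110_2 (binary, LSB first: 011)
Double-and-add from P = (9, 7):
  bit 0 = 0: acc unchanged = O
  bit 1 = 1: acc = O + (9, 16) = (9, 16)
  bit 2 = 1: acc = (9, 16) + (9, 7) = O

6P = O


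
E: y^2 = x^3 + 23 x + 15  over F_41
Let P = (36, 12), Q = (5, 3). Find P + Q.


P != Q, so use the chord formula.
s = (y2 - y1) / (x2 - x1) = (32) / (10) mod 41 = 36
x3 = s^2 - x1 - x2 mod 41 = 36^2 - 36 - 5 = 25
y3 = s (x1 - x3) - y1 mod 41 = 36 * (36 - 25) - 12 = 15

P + Q = (25, 15)


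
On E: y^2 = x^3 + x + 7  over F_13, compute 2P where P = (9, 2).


Doubling: s = (3 x1^2 + a) / (2 y1)
s = (3*9^2 + 1) / (2*2) mod 13 = 9
x3 = s^2 - 2 x1 mod 13 = 9^2 - 2*9 = 11
y3 = s (x1 - x3) - y1 mod 13 = 9 * (9 - 11) - 2 = 6

2P = (11, 6)


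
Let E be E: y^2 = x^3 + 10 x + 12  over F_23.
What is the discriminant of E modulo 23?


4 a^3 + 27 b^2 = 4*10^3 + 27*12^2 = 4000 + 3888 = 7888
Delta = -16 * (7888) = -126208
Delta mod 23 = 16

Delta = 16 (mod 23)


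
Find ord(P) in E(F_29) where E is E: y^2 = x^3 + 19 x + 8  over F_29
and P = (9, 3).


Compute successive multiples of P until we hit O:
  1P = (9, 3)
  2P = (7, 7)
  3P = (17, 13)
  4P = (10, 3)
  5P = (10, 26)
  6P = (17, 16)
  7P = (7, 22)
  8P = (9, 26)
  ... (continuing to 9P)
  9P = O

ord(P) = 9


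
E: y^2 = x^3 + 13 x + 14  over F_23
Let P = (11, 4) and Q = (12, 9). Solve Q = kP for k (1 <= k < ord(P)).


Enumerate multiples of P until we hit Q = (12, 9):
  1P = (11, 4)
  2P = (2, 5)
  3P = (12, 14)
  4P = (8, 3)
  5P = (22, 0)
  6P = (8, 20)
  7P = (12, 9)
Match found at i = 7.

k = 7


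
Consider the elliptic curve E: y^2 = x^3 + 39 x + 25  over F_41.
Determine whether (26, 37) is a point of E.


Check whether y^2 = x^3 + 39 x + 25 (mod 41) for (x, y) = (26, 37).
LHS: y^2 = 37^2 mod 41 = 16
RHS: x^3 + 39 x + 25 = 26^3 + 39*26 + 25 mod 41 = 1
LHS != RHS

No, not on the curve


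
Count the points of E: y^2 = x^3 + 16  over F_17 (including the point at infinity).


For each x in F_17, count y with y^2 = x^3 + 0 x + 16 mod 17:
  x = 0: RHS = 16, y in [4, 13]  -> 2 point(s)
  x = 1: RHS = 0, y in [0]  -> 1 point(s)
  x = 3: RHS = 9, y in [3, 14]  -> 2 point(s)
  x = 7: RHS = 2, y in [6, 11]  -> 2 point(s)
  x = 8: RHS = 1, y in [1, 16]  -> 2 point(s)
  x = 10: RHS = 13, y in [8, 9]  -> 2 point(s)
  x = 11: RHS = 4, y in [2, 15]  -> 2 point(s)
  x = 15: RHS = 8, y in [5, 12]  -> 2 point(s)
  x = 16: RHS = 15, y in [7, 10]  -> 2 point(s)
Affine points: 17. Add the point at infinity: total = 18.

#E(F_17) = 18


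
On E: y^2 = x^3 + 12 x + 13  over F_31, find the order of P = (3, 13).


Compute successive multiples of P until we hit O:
  1P = (3, 13)
  2P = (4, 1)
  3P = (13, 14)
  4P = (24, 19)
  5P = (18, 27)
  6P = (19, 1)
  7P = (27, 5)
  8P = (8, 30)
  ... (continuing to 17P)
  17P = O

ord(P) = 17


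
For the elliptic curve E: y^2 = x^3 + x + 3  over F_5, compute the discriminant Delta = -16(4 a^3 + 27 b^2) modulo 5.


4 a^3 + 27 b^2 = 4*1^3 + 27*3^2 = 4 + 243 = 247
Delta = -16 * (247) = -3952
Delta mod 5 = 3

Delta = 3 (mod 5)


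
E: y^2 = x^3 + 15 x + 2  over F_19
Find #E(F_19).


For each x in F_19, count y with y^2 = x^3 + 15 x + 2 mod 19:
  x = 3: RHS = 17, y in [6, 13]  -> 2 point(s)
  x = 6: RHS = 4, y in [2, 17]  -> 2 point(s)
  x = 8: RHS = 7, y in [8, 11]  -> 2 point(s)
  x = 9: RHS = 11, y in [7, 12]  -> 2 point(s)
  x = 11: RHS = 16, y in [4, 15]  -> 2 point(s)
  x = 13: RHS = 0, y in [0]  -> 1 point(s)
  x = 14: RHS = 11, y in [7, 12]  -> 2 point(s)
  x = 15: RHS = 11, y in [7, 12]  -> 2 point(s)
  x = 16: RHS = 6, y in [5, 14]  -> 2 point(s)
  x = 18: RHS = 5, y in [9, 10]  -> 2 point(s)
Affine points: 19. Add the point at infinity: total = 20.

#E(F_19) = 20


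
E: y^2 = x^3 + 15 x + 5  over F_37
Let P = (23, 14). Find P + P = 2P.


Doubling: s = (3 x1^2 + a) / (2 y1)
s = (3*23^2 + 15) / (2*14) mod 37 = 7
x3 = s^2 - 2 x1 mod 37 = 7^2 - 2*23 = 3
y3 = s (x1 - x3) - y1 mod 37 = 7 * (23 - 3) - 14 = 15

2P = (3, 15)


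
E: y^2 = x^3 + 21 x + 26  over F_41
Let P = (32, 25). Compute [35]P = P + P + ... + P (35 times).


k = 35 = 100011_2 (binary, LSB first: 110001)
Double-and-add from P = (32, 25):
  bit 0 = 1: acc = O + (32, 25) = (32, 25)
  bit 1 = 1: acc = (32, 25) + (22, 36) = (37, 1)
  bit 2 = 0: acc unchanged = (37, 1)
  bit 3 = 0: acc unchanged = (37, 1)
  bit 4 = 0: acc unchanged = (37, 1)
  bit 5 = 1: acc = (37, 1) + (18, 2) = (32, 16)

35P = (32, 16)


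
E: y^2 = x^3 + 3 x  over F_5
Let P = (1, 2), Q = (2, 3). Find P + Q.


P != Q, so use the chord formula.
s = (y2 - y1) / (x2 - x1) = (1) / (1) mod 5 = 1
x3 = s^2 - x1 - x2 mod 5 = 1^2 - 1 - 2 = 3
y3 = s (x1 - x3) - y1 mod 5 = 1 * (1 - 3) - 2 = 1

P + Q = (3, 1)


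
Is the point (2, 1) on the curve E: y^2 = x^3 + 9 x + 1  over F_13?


Check whether y^2 = x^3 + 9 x + 1 (mod 13) for (x, y) = (2, 1).
LHS: y^2 = 1^2 mod 13 = 1
RHS: x^3 + 9 x + 1 = 2^3 + 9*2 + 1 mod 13 = 1
LHS = RHS

Yes, on the curve


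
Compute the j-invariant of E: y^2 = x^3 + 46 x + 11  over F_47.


Delta = -16(4 a^3 + 27 b^2) mod 47 = 9
-1728 * (4 a)^3 = -1728 * (4*46)^3 mod 47 = 1
j = 1 * 9^(-1) mod 47 = 21

j = 21 (mod 47)


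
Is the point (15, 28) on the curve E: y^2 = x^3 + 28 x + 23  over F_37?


Check whether y^2 = x^3 + 28 x + 23 (mod 37) for (x, y) = (15, 28).
LHS: y^2 = 28^2 mod 37 = 7
RHS: x^3 + 28 x + 23 = 15^3 + 28*15 + 23 mod 37 = 7
LHS = RHS

Yes, on the curve


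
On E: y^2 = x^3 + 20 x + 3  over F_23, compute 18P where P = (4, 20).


k = 18 = 10010_2 (binary, LSB first: 01001)
Double-and-add from P = (4, 20):
  bit 0 = 0: acc unchanged = O
  bit 1 = 1: acc = O + (8, 10) = (8, 10)
  bit 2 = 0: acc unchanged = (8, 10)
  bit 3 = 0: acc unchanged = (8, 10)
  bit 4 = 1: acc = (8, 10) + (21, 1) = (7, 7)

18P = (7, 7)


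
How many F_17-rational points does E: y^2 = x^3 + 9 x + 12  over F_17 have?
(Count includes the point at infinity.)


For each x in F_17, count y with y^2 = x^3 + 9 x + 12 mod 17:
  x = 2: RHS = 4, y in [2, 15]  -> 2 point(s)
  x = 3: RHS = 15, y in [7, 10]  -> 2 point(s)
  x = 8: RHS = 1, y in [1, 16]  -> 2 point(s)
  x = 14: RHS = 9, y in [3, 14]  -> 2 point(s)
  x = 16: RHS = 2, y in [6, 11]  -> 2 point(s)
Affine points: 10. Add the point at infinity: total = 11.

#E(F_17) = 11


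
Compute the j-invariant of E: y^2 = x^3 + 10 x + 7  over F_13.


Delta = -16(4 a^3 + 27 b^2) mod 13 = 8
-1728 * (4 a)^3 = -1728 * (4*10)^3 mod 13 = 1
j = 1 * 8^(-1) mod 13 = 5

j = 5 (mod 13)


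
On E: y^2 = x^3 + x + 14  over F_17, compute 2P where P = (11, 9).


Doubling: s = (3 x1^2 + a) / (2 y1)
s = (3*11^2 + 1) / (2*9) mod 17 = 7
x3 = s^2 - 2 x1 mod 17 = 7^2 - 2*11 = 10
y3 = s (x1 - x3) - y1 mod 17 = 7 * (11 - 10) - 9 = 15

2P = (10, 15)


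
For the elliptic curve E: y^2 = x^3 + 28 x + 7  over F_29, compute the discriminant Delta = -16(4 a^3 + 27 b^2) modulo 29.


4 a^3 + 27 b^2 = 4*28^3 + 27*7^2 = 87808 + 1323 = 89131
Delta = -16 * (89131) = -1426096
Delta mod 29 = 8

Delta = 8 (mod 29)


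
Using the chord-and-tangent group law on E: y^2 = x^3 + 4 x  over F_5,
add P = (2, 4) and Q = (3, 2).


P != Q, so use the chord formula.
s = (y2 - y1) / (x2 - x1) = (3) / (1) mod 5 = 3
x3 = s^2 - x1 - x2 mod 5 = 3^2 - 2 - 3 = 4
y3 = s (x1 - x3) - y1 mod 5 = 3 * (2 - 4) - 4 = 0

P + Q = (4, 0)


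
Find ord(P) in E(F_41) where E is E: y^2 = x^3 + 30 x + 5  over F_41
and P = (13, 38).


Compute successive multiples of P until we hit O:
  1P = (13, 38)
  2P = (20, 35)
  3P = (4, 5)
  4P = (1, 6)
  5P = (25, 12)
  6P = (2, 27)
  7P = (27, 30)
  8P = (3, 9)
  ... (continuing to 39P)
  39P = O

ord(P) = 39


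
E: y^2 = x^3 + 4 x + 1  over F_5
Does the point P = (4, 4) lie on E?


Check whether y^2 = x^3 + 4 x + 1 (mod 5) for (x, y) = (4, 4).
LHS: y^2 = 4^2 mod 5 = 1
RHS: x^3 + 4 x + 1 = 4^3 + 4*4 + 1 mod 5 = 1
LHS = RHS

Yes, on the curve


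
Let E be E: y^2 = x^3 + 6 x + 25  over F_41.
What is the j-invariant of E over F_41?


Delta = -16(4 a^3 + 27 b^2) mod 41 = 19
-1728 * (4 a)^3 = -1728 * (4*6)^3 mod 41 = 40
j = 40 * 19^(-1) mod 41 = 28

j = 28 (mod 41)


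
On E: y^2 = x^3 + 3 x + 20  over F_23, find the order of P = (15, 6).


Compute successive multiples of P until we hit O:
  1P = (15, 6)
  2P = (17, 19)
  3P = (16, 22)
  4P = (18, 15)
  5P = (22, 19)
  6P = (4, 21)
  7P = (7, 4)
  8P = (14, 0)
  ... (continuing to 16P)
  16P = O

ord(P) = 16


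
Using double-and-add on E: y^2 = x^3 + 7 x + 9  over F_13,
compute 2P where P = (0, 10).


k = 2 = 10_2 (binary, LSB first: 01)
Double-and-add from P = (0, 10):
  bit 0 = 0: acc unchanged = O
  bit 1 = 1: acc = O + (1, 2) = (1, 2)

2P = (1, 2)


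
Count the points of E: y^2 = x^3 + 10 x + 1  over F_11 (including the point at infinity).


For each x in F_11, count y with y^2 = x^3 + 10 x + 1 mod 11:
  x = 0: RHS = 1, y in [1, 10]  -> 2 point(s)
  x = 1: RHS = 1, y in [1, 10]  -> 2 point(s)
  x = 3: RHS = 3, y in [5, 6]  -> 2 point(s)
  x = 5: RHS = 0, y in [0]  -> 1 point(s)
  x = 10: RHS = 1, y in [1, 10]  -> 2 point(s)
Affine points: 9. Add the point at infinity: total = 10.

#E(F_11) = 10
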